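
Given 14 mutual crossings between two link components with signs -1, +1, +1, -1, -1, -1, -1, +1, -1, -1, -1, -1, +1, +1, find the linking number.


Step 1: Count positive crossings: 5
Step 2: Count negative crossings: 9
Step 3: Sum of signs = 5 - 9 = -4
Step 4: Linking number = sum/2 = -4/2 = -2

-2


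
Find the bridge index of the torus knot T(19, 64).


The bridge number of T(p,q) is min(p,q).
min(19, 64) = 19

19


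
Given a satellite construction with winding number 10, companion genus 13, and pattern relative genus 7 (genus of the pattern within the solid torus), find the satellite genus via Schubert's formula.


Schubert: g(satellite) = g_rel(pattern) + |winding| * g(companion),
where g_rel(pattern) is the genus of the pattern relative to the solid torus.
= 7 + 10 * 13
= 7 + 130 = 137

137


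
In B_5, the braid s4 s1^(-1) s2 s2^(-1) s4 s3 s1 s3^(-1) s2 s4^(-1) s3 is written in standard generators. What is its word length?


The word length counts the number of generators (including inverses).
Listing each generator: s4, s1^(-1), s2, s2^(-1), s4, s3, s1, s3^(-1), s2, s4^(-1), s3
There are 11 generators in this braid word.

11


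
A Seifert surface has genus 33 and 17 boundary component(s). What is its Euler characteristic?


chi = 2 - 2g - b
= 2 - 2*33 - 17
= 2 - 66 - 17 = -81

-81


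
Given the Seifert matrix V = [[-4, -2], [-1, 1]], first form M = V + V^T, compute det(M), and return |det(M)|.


Step 1: Form V + V^T where V = [[-4, -2], [-1, 1]]
  V^T = [[-4, -1], [-2, 1]]
  V + V^T = [[-8, -3], [-3, 2]]
Step 2: det(V + V^T) = (-8)*2 - (-3)*(-3)
  = -16 - 9 = -25
Step 3: Knot determinant = |det(V + V^T)| = |-25| = 25

25


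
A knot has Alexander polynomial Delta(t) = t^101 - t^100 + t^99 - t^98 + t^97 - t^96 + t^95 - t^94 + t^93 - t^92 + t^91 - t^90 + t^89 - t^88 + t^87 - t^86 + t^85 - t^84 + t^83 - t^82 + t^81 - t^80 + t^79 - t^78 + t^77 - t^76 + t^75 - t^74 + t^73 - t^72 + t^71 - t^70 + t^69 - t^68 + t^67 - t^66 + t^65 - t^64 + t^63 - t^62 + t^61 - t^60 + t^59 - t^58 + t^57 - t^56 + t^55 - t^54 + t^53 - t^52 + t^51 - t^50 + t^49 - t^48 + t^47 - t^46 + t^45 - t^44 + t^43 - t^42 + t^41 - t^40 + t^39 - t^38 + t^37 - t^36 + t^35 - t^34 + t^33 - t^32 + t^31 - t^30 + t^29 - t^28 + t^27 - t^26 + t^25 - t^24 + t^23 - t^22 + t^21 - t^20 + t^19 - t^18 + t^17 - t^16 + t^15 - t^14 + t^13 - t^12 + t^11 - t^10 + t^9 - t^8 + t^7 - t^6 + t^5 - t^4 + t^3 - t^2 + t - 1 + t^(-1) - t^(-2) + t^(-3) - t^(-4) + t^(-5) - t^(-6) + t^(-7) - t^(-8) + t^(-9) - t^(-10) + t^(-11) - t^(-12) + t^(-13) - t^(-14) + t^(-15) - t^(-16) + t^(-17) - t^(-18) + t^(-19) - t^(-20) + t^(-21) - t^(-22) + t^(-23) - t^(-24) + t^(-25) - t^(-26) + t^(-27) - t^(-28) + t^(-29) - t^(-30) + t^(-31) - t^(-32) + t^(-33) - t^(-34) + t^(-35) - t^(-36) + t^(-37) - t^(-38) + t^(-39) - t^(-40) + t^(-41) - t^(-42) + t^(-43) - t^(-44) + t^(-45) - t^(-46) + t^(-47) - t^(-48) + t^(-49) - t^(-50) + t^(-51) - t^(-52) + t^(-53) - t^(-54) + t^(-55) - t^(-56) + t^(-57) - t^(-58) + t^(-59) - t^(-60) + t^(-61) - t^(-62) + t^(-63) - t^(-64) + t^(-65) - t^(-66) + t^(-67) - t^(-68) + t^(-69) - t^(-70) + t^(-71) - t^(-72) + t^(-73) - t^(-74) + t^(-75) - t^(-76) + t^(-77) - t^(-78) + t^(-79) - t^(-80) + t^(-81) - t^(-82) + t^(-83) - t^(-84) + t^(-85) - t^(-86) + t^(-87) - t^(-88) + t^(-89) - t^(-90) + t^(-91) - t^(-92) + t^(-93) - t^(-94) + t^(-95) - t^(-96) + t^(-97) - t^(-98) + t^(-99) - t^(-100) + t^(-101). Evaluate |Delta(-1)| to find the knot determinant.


Step 1: The polynomial has 203 terms with alternating signs, exponents from 101 down to -101.
Step 2: Substitute t = -1. The i-th term has coefficient (-1)^i and exponent (m-i),
  so its value is (-1)^i * (-1)^(m-i) = (-1)^m = -1 for every i.
Step 3: All 203 terms equal -1, so Delta(-1) = 203 * (-1) = -203
Step 4: |Delta(-1)| = 203

203


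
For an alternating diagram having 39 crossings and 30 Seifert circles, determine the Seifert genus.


For alternating knots, g = (c - s + 1)/2.
= (39 - 30 + 1)/2
= 10/2 = 5

5


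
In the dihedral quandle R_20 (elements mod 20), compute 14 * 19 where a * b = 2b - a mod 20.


14 * 19 = 2*19 - 14 mod 20
= 38 - 14 mod 20
= 24 mod 20 = 4

4


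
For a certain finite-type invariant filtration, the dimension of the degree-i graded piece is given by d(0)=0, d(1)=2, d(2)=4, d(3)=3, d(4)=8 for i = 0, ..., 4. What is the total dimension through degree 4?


Total dimension = d(0) + d(1) + ... + d(4)
= 0 + 2 + 4 + 3 + 8
= 17

17


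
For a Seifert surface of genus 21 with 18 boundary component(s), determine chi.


chi = 2 - 2g - b
= 2 - 2*21 - 18
= 2 - 42 - 18 = -58

-58


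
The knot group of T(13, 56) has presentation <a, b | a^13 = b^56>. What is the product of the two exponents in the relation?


The relation is a^13 = b^56.
Product of exponents = 13 * 56
= 728

728


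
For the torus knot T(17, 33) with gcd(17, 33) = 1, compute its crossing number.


For a torus knot T(p, q) with gcd(p,q)=1,
the crossing number is min(p*(q-1), q*(p-1)).
p*(q-1) = 17*32 = 544
q*(p-1) = 33*16 = 528
min(544, 528) = 528

528


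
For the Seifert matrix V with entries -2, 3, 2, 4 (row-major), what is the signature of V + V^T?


Step 1: V + V^T = [[-4, 5], [5, 8]]
Step 2: trace = 4, det = -57
Step 3: Discriminant = 4^2 - 4*(-57) = 244
Step 4: Eigenvalues: 9.81025, -5.81025
Step 5: Signature = (# positive eigenvalues) - (# negative eigenvalues) = 0

0


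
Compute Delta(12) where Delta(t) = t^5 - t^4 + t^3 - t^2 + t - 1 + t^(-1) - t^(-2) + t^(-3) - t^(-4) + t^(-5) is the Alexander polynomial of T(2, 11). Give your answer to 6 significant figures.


Substituting t = 12 into Delta(t) = t^5 - t^4 + t^3 - t^2 + t - 1 + t^(-1) - t^(-2) + t^(-3) - t^(-4) + t^(-5):
Term values: (248832) + (-20736) + (1728) + (-144) + (12) + (-1) + (0.0833333) + (-0.00694444) + (0.000578704) + (-4.82253e-05) + (4.01878e-06)
Sum = 229691.0769
Rounded to 6 significant figures: 229691

229691


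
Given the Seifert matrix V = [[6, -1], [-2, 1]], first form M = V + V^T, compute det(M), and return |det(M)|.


Step 1: Form V + V^T where V = [[6, -1], [-2, 1]]
  V^T = [[6, -2], [-1, 1]]
  V + V^T = [[12, -3], [-3, 2]]
Step 2: det(V + V^T) = 12*2 - (-3)*(-3)
  = 24 - 9 = 15
Step 3: Knot determinant = |det(V + V^T)| = |15| = 15

15


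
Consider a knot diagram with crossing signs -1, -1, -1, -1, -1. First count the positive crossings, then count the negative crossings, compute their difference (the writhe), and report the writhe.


Step 1: Count positive crossings (+1).
Positive crossings: 0
Step 2: Count negative crossings (-1).
Negative crossings: 5
Step 3: Writhe = (positive) - (negative)
w = 0 - 5 = -5
Step 4: |w| = 5, and w is negative

-5


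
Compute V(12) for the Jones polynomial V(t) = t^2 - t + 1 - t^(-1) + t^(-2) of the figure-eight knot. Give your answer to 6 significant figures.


Substituting t = 12 into V(t) = t^2 - t + 1 - t^(-1) + t^(-2):
  (+)t^(2) = 144
  (-)t^(1) = -12
  (+)t^(0) = 1
  (-)t^(-1) = -0.0833333
  (+)t^(-2) = 0.00694444
Sum = (144) + (-12) + (1) + (-0.0833333) + (0.00694444)
= 132.9236111
Rounded to 6 significant figures: 132.924

132.924


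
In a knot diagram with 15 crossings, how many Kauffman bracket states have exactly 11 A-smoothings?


We choose which 11 of 15 crossings get A-smoothings.
C(15, 11) = 15! / (11! * 4!)
= 1365

1365


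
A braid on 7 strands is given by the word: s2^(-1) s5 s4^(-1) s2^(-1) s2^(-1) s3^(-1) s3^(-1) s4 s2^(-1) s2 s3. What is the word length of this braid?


The word length counts the number of generators (including inverses).
Listing each generator: s2^(-1), s5, s4^(-1), s2^(-1), s2^(-1), s3^(-1), s3^(-1), s4, s2^(-1), s2, s3
There are 11 generators in this braid word.

11


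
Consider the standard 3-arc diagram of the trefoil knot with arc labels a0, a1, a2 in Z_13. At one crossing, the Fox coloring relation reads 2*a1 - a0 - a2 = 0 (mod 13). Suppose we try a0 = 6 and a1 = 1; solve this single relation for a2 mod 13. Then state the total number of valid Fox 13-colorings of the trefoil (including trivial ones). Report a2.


Step 1: Apply the given crossing relation 2*a1 - a0 - a2 = 0 (mod 13).
  a2 = 2*a1 - a0 mod 13
  a2 = 2*1 - 6 mod 13
  a2 = 2 - 6 mod 13
  a2 = -4 mod 13 = 9
Step 2: The trefoil has determinant 3.
  Number of Fox p-colorings (p prime) is p^2 if p = 3, else p.
  Since 13 does not divide 3, only trivial (constant) colorings exist.
  (So the trial a0 = 6, a1 = 1 with a0 != a1 does NOT extend to a valid coloring of the whole trefoil: the other two crossing relations require 3*(a1 - a0) = 0 (mod 13), which fails.)
  Total colorings = 13
Step 3: a2 = 9, total Fox 13-colorings = 13

9


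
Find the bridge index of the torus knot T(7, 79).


The bridge number of T(p,q) is min(p,q).
min(7, 79) = 7

7


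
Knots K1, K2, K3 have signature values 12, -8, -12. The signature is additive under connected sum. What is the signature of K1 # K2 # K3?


The signature is additive under connected sum.
signature(K1 # K2 # K3) = (12) + (-8) + (-12)
= -8

-8


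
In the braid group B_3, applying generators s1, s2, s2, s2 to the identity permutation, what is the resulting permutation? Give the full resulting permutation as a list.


Starting with identity [1, 2, 3].
Apply generators in sequence:
  After s1: [2, 1, 3]
  After s2: [2, 3, 1]
  After s2: [2, 1, 3]
  After s2: [2, 3, 1]
Final permutation: [2, 3, 1]

[2, 3, 1]


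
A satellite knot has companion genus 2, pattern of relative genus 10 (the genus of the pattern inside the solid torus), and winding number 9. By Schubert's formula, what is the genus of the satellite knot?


Schubert: g(satellite) = g_rel(pattern) + |winding| * g(companion),
where g_rel(pattern) is the genus of the pattern relative to the solid torus.
= 10 + 9 * 2
= 10 + 18 = 28

28


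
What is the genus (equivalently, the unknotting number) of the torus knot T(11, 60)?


For a torus knot T(p,q), both the unknotting number and genus equal (p-1)(q-1)/2.
= (11-1)(60-1)/2
= 10*59/2
= 590/2 = 295

295


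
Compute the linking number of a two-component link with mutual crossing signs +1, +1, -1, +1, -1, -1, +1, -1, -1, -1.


Step 1: Count positive crossings: 4
Step 2: Count negative crossings: 6
Step 3: Sum of signs = 4 - 6 = -2
Step 4: Linking number = sum/2 = -2/2 = -1

-1


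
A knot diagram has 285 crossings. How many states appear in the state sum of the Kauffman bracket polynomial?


Each crossing contributes 2 choices (A-smoothing or B-smoothing).
Total states = 2^285 = 62165404551223330269422781018352605012557018849668464680057997111644937126566671941632

62165404551223330269422781018352605012557018849668464680057997111644937126566671941632


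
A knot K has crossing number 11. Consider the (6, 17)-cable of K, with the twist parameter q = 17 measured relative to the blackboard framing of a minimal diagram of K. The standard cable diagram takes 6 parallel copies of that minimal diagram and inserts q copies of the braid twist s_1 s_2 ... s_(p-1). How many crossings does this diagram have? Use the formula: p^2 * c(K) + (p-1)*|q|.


Step 1: Each of the c(K) crossings of the companion diagram becomes p*p = p^2 crossings among the p parallel strands, and each of the |q| twists s_1 s_2 ... s_(p-1) adds (p-1) crossings.
  Crossings = p^2 * c(K) + (p-1)*|q|
Step 2: = 6^2 * 11 + (6-1)*17
Step 3: = 36*11 + 5*17
Step 4: = 396 + 85 = 481

481


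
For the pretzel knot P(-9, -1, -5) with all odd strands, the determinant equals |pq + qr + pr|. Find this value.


Step 1: Compute pq + qr + pr.
pq = (-9)*(-1) = 9
qr = (-1)*(-5) = 5
pr = (-9)*(-5) = 45
pq + qr + pr = 9 + 5 + 45 = 59
Step 2: Take absolute value.
det(P(-9,-1,-5)) = |59| = 59

59


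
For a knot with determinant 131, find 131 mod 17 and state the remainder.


Step 1: A knot is p-colorable if and only if p divides its determinant.
Step 2: Compute 131 mod 17.
131 = 7 * 17 + 12
Step 3: 131 mod 17 = 12
Step 4: The knot is 17-colorable: no

12


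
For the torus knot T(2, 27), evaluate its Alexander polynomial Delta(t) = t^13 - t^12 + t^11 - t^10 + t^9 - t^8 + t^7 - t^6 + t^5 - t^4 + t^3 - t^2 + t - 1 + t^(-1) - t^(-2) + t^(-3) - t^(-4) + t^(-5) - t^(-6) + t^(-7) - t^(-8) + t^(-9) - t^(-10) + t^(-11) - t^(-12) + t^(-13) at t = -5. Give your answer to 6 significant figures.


Substituting t = -5 into Delta(t) = t^13 - t^12 + t^11 - t^10 + t^9 - t^8 + t^7 - t^6 + t^5 - t^4 + t^3 - t^2 + t - 1 + t^(-1) - t^(-2) + t^(-3) - t^(-4) + t^(-5) - t^(-6) + t^(-7) - t^(-8) + t^(-9) - t^(-10) + t^(-11) - t^(-12) + t^(-13):
Term values: (-1220703125) + (-244140625) + (-48828125) + (-9765625) + (-1953125) + (-390625) + (-78125) + (-15625) + (-3125) + (-625) + (-125) + (-25) + (-5) + (-1) + (-0.2) + (-0.04) + (-0.008) + (-0.0016) + (-0.00032) + (-6.4e-05) + (-1.28e-05) + (-2.56e-06) + (-5.12e-07) + (-1.024e-07) + (-2.048e-08) + (-4.096e-09) + (-8.192e-10)
Sum = -1525878906
Rounded to 6 significant figures: -1.52588e+09

-1.52588e+09


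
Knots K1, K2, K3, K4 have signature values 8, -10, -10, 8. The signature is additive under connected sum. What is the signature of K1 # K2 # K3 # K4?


The signature is additive under connected sum.
signature(K1 # K2 # K3 # K4) = (8) + (-10) + (-10) + (8)
= -4

-4


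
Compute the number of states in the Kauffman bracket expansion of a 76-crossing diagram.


Each crossing contributes 2 choices (A-smoothing or B-smoothing).
Total states = 2^76 = 75557863725914323419136

75557863725914323419136


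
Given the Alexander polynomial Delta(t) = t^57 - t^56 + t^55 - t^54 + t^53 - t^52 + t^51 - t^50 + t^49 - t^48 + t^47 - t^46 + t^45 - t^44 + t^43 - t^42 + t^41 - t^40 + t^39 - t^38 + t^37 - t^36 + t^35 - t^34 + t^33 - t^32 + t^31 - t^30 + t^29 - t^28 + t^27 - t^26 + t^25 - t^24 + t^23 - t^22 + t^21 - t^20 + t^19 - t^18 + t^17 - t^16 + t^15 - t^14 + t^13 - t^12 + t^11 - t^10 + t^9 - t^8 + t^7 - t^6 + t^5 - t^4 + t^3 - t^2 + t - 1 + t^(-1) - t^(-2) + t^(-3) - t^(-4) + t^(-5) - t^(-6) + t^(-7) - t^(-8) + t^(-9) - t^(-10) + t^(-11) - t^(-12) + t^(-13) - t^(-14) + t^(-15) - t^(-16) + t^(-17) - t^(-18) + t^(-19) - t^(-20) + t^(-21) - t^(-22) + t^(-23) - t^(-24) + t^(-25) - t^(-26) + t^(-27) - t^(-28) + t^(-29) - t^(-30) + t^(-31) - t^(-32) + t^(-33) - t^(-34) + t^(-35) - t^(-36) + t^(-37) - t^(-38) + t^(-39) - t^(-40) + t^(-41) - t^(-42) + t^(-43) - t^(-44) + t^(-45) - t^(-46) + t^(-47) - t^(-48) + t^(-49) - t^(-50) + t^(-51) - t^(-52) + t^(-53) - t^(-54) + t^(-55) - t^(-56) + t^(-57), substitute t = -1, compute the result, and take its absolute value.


Step 1: The polynomial has 115 terms with alternating signs, exponents from 57 down to -57.
Step 2: Substitute t = -1. The i-th term has coefficient (-1)^i and exponent (m-i),
  so its value is (-1)^i * (-1)^(m-i) = (-1)^m = -1 for every i.
Step 3: All 115 terms equal -1, so Delta(-1) = 115 * (-1) = -115
Step 4: |Delta(-1)| = 115

115


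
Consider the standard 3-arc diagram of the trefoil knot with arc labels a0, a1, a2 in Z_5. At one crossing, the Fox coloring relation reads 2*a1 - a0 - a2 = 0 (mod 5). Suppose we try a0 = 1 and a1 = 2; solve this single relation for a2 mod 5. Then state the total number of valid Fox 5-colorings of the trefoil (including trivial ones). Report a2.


Step 1: Apply the given crossing relation 2*a1 - a0 - a2 = 0 (mod 5).
  a2 = 2*a1 - a0 mod 5
  a2 = 2*2 - 1 mod 5
  a2 = 4 - 1 mod 5
  a2 = 3 mod 5 = 3
Step 2: The trefoil has determinant 3.
  Number of Fox p-colorings (p prime) is p^2 if p = 3, else p.
  Since 5 does not divide 3, only trivial (constant) colorings exist.
  (So the trial a0 = 1, a1 = 2 with a0 != a1 does NOT extend to a valid coloring of the whole trefoil: the other two crossing relations require 3*(a1 - a0) = 0 (mod 5), which fails.)
  Total colorings = 5
Step 3: a2 = 3, total Fox 5-colorings = 5

3


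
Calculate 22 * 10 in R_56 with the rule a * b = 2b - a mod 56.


22 * 10 = 2*10 - 22 mod 56
= 20 - 22 mod 56
= -2 mod 56 = 54

54


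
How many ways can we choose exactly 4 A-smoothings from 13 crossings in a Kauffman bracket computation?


We choose which 4 of 13 crossings get A-smoothings.
C(13, 4) = 13! / (4! * 9!)
= 715

715


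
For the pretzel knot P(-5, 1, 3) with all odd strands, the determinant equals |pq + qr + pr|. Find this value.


Step 1: Compute pq + qr + pr.
pq = (-5)*1 = -5
qr = 1*3 = 3
pr = (-5)*3 = -15
pq + qr + pr = -5 + 3 + (-15) = -17
Step 2: Take absolute value.
det(P(-5,1,3)) = |-17| = 17

17


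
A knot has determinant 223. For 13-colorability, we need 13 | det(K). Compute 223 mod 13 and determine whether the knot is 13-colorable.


Step 1: A knot is p-colorable if and only if p divides its determinant.
Step 2: Compute 223 mod 13.
223 = 17 * 13 + 2
Step 3: 223 mod 13 = 2
Step 4: The knot is 13-colorable: no

2


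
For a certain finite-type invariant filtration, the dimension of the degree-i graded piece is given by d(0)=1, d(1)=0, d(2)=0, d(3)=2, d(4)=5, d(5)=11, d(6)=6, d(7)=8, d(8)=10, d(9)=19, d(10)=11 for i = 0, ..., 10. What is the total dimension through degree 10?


Total dimension = d(0) + d(1) + ... + d(10)
= 1 + 0 + 0 + 2 + 5 + 11 + 6 + 8 + 10 + 19 + 11
= 73

73


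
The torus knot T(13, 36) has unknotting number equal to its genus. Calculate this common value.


For a torus knot T(p,q), both the unknotting number and genus equal (p-1)(q-1)/2.
= (13-1)(36-1)/2
= 12*35/2
= 420/2 = 210

210


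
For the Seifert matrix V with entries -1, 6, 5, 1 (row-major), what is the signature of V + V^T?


Step 1: V + V^T = [[-2, 11], [11, 2]]
Step 2: trace = 0, det = -125
Step 3: Discriminant = 0^2 - 4*(-125) = 500
Step 4: Eigenvalues: 11.1803, -11.1803
Step 5: Signature = (# positive eigenvalues) - (# negative eigenvalues) = 0

0


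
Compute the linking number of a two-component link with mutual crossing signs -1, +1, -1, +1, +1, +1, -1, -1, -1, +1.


Step 1: Count positive crossings: 5
Step 2: Count negative crossings: 5
Step 3: Sum of signs = 5 - 5 = 0
Step 4: Linking number = sum/2 = 0/2 = 0

0


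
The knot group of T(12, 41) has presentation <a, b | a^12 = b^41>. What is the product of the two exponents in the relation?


The relation is a^12 = b^41.
Product of exponents = 12 * 41
= 492

492


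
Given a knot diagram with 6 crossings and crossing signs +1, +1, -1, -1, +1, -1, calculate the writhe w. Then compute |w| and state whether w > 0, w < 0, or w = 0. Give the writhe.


Step 1: Count positive crossings (+1).
Positive crossings: 3
Step 2: Count negative crossings (-1).
Negative crossings: 3
Step 3: Writhe = (positive) - (negative)
w = 3 - 3 = 0
Step 4: |w| = 0, and w is zero

0


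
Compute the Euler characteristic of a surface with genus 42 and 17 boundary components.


chi = 2 - 2g - b
= 2 - 2*42 - 17
= 2 - 84 - 17 = -99

-99


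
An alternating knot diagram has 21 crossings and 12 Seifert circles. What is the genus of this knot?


For alternating knots, g = (c - s + 1)/2.
= (21 - 12 + 1)/2
= 10/2 = 5

5


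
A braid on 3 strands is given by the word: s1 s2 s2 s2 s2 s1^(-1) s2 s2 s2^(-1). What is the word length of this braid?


The word length counts the number of generators (including inverses).
Listing each generator: s1, s2, s2, s2, s2, s1^(-1), s2, s2, s2^(-1)
There are 9 generators in this braid word.

9


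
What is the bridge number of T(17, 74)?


The bridge number of T(p,q) is min(p,q).
min(17, 74) = 17

17


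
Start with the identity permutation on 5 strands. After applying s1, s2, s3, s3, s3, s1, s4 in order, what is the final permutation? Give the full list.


Starting with identity [1, 2, 3, 4, 5].
Apply generators in sequence:
  After s1: [2, 1, 3, 4, 5]
  After s2: [2, 3, 1, 4, 5]
  After s3: [2, 3, 4, 1, 5]
  After s3: [2, 3, 1, 4, 5]
  After s3: [2, 3, 4, 1, 5]
  After s1: [3, 2, 4, 1, 5]
  After s4: [3, 2, 4, 5, 1]
Final permutation: [3, 2, 4, 5, 1]

[3, 2, 4, 5, 1]


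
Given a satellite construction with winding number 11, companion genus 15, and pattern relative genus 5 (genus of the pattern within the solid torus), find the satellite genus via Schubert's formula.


Schubert: g(satellite) = g_rel(pattern) + |winding| * g(companion),
where g_rel(pattern) is the genus of the pattern relative to the solid torus.
= 5 + 11 * 15
= 5 + 165 = 170

170


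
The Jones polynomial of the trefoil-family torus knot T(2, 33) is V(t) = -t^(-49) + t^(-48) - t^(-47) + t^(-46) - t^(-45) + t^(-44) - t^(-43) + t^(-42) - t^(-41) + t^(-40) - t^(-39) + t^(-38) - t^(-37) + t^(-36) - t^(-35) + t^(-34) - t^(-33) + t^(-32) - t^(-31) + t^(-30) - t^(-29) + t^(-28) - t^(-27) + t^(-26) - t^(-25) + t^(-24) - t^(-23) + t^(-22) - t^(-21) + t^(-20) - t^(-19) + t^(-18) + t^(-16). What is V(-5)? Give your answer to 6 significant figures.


Substituting t = -5 into V(t) = -t^(-49) + t^(-48) - t^(-47) + t^(-46) - t^(-45) + t^(-44) - t^(-43) + t^(-42) - t^(-41) + t^(-40) - t^(-39) + t^(-38) - t^(-37) + t^(-36) - t^(-35) + t^(-34) - t^(-33) + t^(-32) - t^(-31) + t^(-30) - t^(-29) + t^(-28) - t^(-27) + t^(-26) - t^(-25) + t^(-24) - t^(-23) + t^(-22) - t^(-21) + t^(-20) - t^(-19) + t^(-18) + t^(-16):
  (-)t^(-49) = 5.6295e-35
  (+)t^(-48) = 2.81475e-34
  (-)t^(-47) = 1.40737e-33
  (+)t^(-46) = 7.03687e-33
  (-)t^(-45) = 3.51844e-32
  (+)t^(-44) = 1.75922e-31
  (-)t^(-43) = 8.79609e-31
  (+)t^(-42) = 4.39805e-30
  (-)t^(-41) = 2.19902e-29
  (+)t^(-40) = 1.09951e-28
  (-)t^(-39) = 5.49756e-28
  (+)t^(-38) = 2.74878e-27
  (-)t^(-37) = 1.37439e-26
  (+)t^(-36) = 6.87195e-26
  (-)t^(-35) = 3.43597e-25
  (+)t^(-34) = 1.71799e-24
  (-)t^(-33) = 8.58993e-24
  (+)t^(-32) = 4.29497e-23
  (-)t^(-31) = 2.14748e-22
  (+)t^(-30) = 1.07374e-21
  (-)t^(-29) = 5.36871e-21
  (+)t^(-28) = 2.68435e-20
  (-)t^(-27) = 1.34218e-19
  (+)t^(-26) = 6.71089e-19
  (-)t^(-25) = 3.35544e-18
  (+)t^(-24) = 1.67772e-17
  (-)t^(-23) = 8.38861e-17
  (+)t^(-22) = 4.1943e-16
  (-)t^(-21) = 2.09715e-15
  (+)t^(-20) = 1.04858e-14
  (-)t^(-19) = 5.24288e-14
  (+)t^(-18) = 2.62144e-13
  (+)t^(-16) = 6.5536e-12
Sum = (5.6295e-35) + (2.81475e-34) + (1.40737e-33) + (7.03687e-33) + (3.51844e-32) + (1.75922e-31) + (8.79609e-31) + (4.39805e-30) + (2.19902e-29) + (1.09951e-28) + (5.49756e-28) + (2.74878e-27) + (1.37439e-26) + (6.87195e-26) + (3.43597e-25) + (1.71799e-24) + (8.58993e-24) + (4.29497e-23) + (2.14748e-22) + (1.07374e-21) + (5.36871e-21) + (2.68435e-20) + (1.34218e-19) + (6.71089e-19) + (3.35544e-18) + (1.67772e-17) + (8.38861e-17) + (4.1943e-16) + (2.09715e-15) + (1.04858e-14) + (5.24288e-14) + (2.62144e-13) + (6.5536e-12)
= 6.88128e-12
Rounded to 6 significant figures: 6.88128e-12

6.88128e-12


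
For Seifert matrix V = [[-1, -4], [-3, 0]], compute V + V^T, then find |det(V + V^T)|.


Step 1: Form V + V^T where V = [[-1, -4], [-3, 0]]
  V^T = [[-1, -3], [-4, 0]]
  V + V^T = [[-2, -7], [-7, 0]]
Step 2: det(V + V^T) = (-2)*0 - (-7)*(-7)
  = 0 - 49 = -49
Step 3: Knot determinant = |det(V + V^T)| = |-49| = 49

49


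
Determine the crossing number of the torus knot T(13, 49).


For a torus knot T(p, q) with gcd(p,q)=1,
the crossing number is min(p*(q-1), q*(p-1)).
p*(q-1) = 13*48 = 624
q*(p-1) = 49*12 = 588
min(624, 588) = 588

588


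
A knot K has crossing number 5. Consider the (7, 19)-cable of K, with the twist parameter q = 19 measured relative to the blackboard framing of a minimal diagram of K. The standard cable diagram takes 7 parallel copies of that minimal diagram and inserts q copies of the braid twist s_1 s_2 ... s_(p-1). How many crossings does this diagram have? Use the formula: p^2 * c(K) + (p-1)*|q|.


Step 1: Each of the c(K) crossings of the companion diagram becomes p*p = p^2 crossings among the p parallel strands, and each of the |q| twists s_1 s_2 ... s_(p-1) adds (p-1) crossings.
  Crossings = p^2 * c(K) + (p-1)*|q|
Step 2: = 7^2 * 5 + (7-1)*19
Step 3: = 49*5 + 6*19
Step 4: = 245 + 114 = 359

359


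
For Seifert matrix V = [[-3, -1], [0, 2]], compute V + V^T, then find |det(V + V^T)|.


Step 1: Form V + V^T where V = [[-3, -1], [0, 2]]
  V^T = [[-3, 0], [-1, 2]]
  V + V^T = [[-6, -1], [-1, 4]]
Step 2: det(V + V^T) = (-6)*4 - (-1)*(-1)
  = -24 - 1 = -25
Step 3: Knot determinant = |det(V + V^T)| = |-25| = 25

25


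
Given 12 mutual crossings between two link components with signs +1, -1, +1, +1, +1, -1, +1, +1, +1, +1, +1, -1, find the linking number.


Step 1: Count positive crossings: 9
Step 2: Count negative crossings: 3
Step 3: Sum of signs = 9 - 3 = 6
Step 4: Linking number = sum/2 = 6/2 = 3

3


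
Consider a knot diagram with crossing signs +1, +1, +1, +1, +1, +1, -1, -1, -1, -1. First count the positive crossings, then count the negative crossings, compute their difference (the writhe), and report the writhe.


Step 1: Count positive crossings (+1).
Positive crossings: 6
Step 2: Count negative crossings (-1).
Negative crossings: 4
Step 3: Writhe = (positive) - (negative)
w = 6 - 4 = 2
Step 4: |w| = 2, and w is positive

2


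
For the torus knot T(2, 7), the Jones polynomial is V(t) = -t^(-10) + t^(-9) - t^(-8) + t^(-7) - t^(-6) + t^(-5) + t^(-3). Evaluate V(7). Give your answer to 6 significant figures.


Substituting t = 7 into V(t) = -t^(-10) + t^(-9) - t^(-8) + t^(-7) - t^(-6) + t^(-5) + t^(-3):
  (-)t^(-10) = -3.54013e-09
  (+)t^(-9) = 2.47809e-08
  (-)t^(-8) = -1.73467e-07
  (+)t^(-7) = 1.21427e-06
  (-)t^(-6) = -8.49986e-06
  (+)t^(-5) = 5.9499e-05
  (+)t^(-3) = 0.00291545
Sum = (-3.54013e-09) + (2.47809e-08) + (-1.73467e-07) + (1.21427e-06) + (-8.49986e-06) + (5.9499e-05) + (0.00291545)
= 0.002967513094
Rounded to 6 significant figures: 0.00296751

0.00296751


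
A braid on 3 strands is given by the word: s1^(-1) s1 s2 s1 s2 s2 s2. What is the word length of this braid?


The word length counts the number of generators (including inverses).
Listing each generator: s1^(-1), s1, s2, s1, s2, s2, s2
There are 7 generators in this braid word.

7


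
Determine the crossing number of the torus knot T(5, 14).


For a torus knot T(p, q) with gcd(p,q)=1,
the crossing number is min(p*(q-1), q*(p-1)).
p*(q-1) = 5*13 = 65
q*(p-1) = 14*4 = 56
min(65, 56) = 56

56


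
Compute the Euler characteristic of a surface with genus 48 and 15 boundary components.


chi = 2 - 2g - b
= 2 - 2*48 - 15
= 2 - 96 - 15 = -109

-109


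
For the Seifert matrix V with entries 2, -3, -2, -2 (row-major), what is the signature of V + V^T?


Step 1: V + V^T = [[4, -5], [-5, -4]]
Step 2: trace = 0, det = -41
Step 3: Discriminant = 0^2 - 4*(-41) = 164
Step 4: Eigenvalues: 6.40312, -6.40312
Step 5: Signature = (# positive eigenvalues) - (# negative eigenvalues) = 0

0


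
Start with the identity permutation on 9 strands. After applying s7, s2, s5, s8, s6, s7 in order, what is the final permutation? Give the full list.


Starting with identity [1, 2, 3, 4, 5, 6, 7, 8, 9].
Apply generators in sequence:
  After s7: [1, 2, 3, 4, 5, 6, 8, 7, 9]
  After s2: [1, 3, 2, 4, 5, 6, 8, 7, 9]
  After s5: [1, 3, 2, 4, 6, 5, 8, 7, 9]
  After s8: [1, 3, 2, 4, 6, 5, 8, 9, 7]
  After s6: [1, 3, 2, 4, 6, 8, 5, 9, 7]
  After s7: [1, 3, 2, 4, 6, 8, 9, 5, 7]
Final permutation: [1, 3, 2, 4, 6, 8, 9, 5, 7]

[1, 3, 2, 4, 6, 8, 9, 5, 7]


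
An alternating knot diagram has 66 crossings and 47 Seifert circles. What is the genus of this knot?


For alternating knots, g = (c - s + 1)/2.
= (66 - 47 + 1)/2
= 20/2 = 10

10


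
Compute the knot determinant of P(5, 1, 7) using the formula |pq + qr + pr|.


Step 1: Compute pq + qr + pr.
pq = 5*1 = 5
qr = 1*7 = 7
pr = 5*7 = 35
pq + qr + pr = 5 + 7 + 35 = 47
Step 2: Take absolute value.
det(P(5,1,7)) = |47| = 47

47


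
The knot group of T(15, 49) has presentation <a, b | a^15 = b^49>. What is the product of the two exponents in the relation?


The relation is a^15 = b^49.
Product of exponents = 15 * 49
= 735

735


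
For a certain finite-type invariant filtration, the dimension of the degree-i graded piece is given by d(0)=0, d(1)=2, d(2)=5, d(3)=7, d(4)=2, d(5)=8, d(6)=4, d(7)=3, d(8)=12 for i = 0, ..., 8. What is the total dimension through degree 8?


Total dimension = d(0) + d(1) + ... + d(8)
= 0 + 2 + 5 + 7 + 2 + 8 + 4 + 3 + 12
= 43

43


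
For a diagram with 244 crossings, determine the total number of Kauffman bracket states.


Each crossing contributes 2 choices (A-smoothing or B-smoothing).
Total states = 2^244 = 28269553036454149273332760011886696253239742350009903329945699220681916416

28269553036454149273332760011886696253239742350009903329945699220681916416


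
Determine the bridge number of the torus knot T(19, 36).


The bridge number of T(p,q) is min(p,q).
min(19, 36) = 19

19


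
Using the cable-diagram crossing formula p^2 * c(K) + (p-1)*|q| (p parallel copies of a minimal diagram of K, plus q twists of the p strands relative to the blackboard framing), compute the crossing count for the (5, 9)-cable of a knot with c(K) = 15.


Step 1: Each of the c(K) crossings of the companion diagram becomes p*p = p^2 crossings among the p parallel strands, and each of the |q| twists s_1 s_2 ... s_(p-1) adds (p-1) crossings.
  Crossings = p^2 * c(K) + (p-1)*|q|
Step 2: = 5^2 * 15 + (5-1)*9
Step 3: = 25*15 + 4*9
Step 4: = 375 + 36 = 411

411


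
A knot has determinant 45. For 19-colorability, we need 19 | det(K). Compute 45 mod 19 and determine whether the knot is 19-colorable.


Step 1: A knot is p-colorable if and only if p divides its determinant.
Step 2: Compute 45 mod 19.
45 = 2 * 19 + 7
Step 3: 45 mod 19 = 7
Step 4: The knot is 19-colorable: no

7


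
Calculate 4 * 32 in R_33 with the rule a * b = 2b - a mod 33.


4 * 32 = 2*32 - 4 mod 33
= 64 - 4 mod 33
= 60 mod 33 = 27

27


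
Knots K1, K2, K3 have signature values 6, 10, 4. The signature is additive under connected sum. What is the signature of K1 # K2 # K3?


The signature is additive under connected sum.
signature(K1 # K2 # K3) = (6) + (10) + (4)
= 20

20


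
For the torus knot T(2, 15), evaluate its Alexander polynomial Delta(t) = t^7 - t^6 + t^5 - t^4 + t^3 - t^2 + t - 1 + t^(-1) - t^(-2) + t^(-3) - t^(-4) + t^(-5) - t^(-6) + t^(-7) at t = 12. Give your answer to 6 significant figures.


Substituting t = 12 into Delta(t) = t^7 - t^6 + t^5 - t^4 + t^3 - t^2 + t - 1 + t^(-1) - t^(-2) + t^(-3) - t^(-4) + t^(-5) - t^(-6) + t^(-7):
Term values: (35831808) + (-2985984) + (248832) + (-20736) + (1728) + (-144) + (12) + (-1) + (0.0833333) + (-0.00694444) + (0.000578704) + (-4.82253e-05) + (4.01878e-06) + (-3.34898e-07) + (2.79082e-08)
Sum = 33075515.08
Rounded to 6 significant figures: 3.30755e+07

3.30755e+07


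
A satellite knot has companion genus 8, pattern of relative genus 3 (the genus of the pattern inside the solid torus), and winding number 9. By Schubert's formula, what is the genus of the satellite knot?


Schubert: g(satellite) = g_rel(pattern) + |winding| * g(companion),
where g_rel(pattern) is the genus of the pattern relative to the solid torus.
= 3 + 9 * 8
= 3 + 72 = 75

75


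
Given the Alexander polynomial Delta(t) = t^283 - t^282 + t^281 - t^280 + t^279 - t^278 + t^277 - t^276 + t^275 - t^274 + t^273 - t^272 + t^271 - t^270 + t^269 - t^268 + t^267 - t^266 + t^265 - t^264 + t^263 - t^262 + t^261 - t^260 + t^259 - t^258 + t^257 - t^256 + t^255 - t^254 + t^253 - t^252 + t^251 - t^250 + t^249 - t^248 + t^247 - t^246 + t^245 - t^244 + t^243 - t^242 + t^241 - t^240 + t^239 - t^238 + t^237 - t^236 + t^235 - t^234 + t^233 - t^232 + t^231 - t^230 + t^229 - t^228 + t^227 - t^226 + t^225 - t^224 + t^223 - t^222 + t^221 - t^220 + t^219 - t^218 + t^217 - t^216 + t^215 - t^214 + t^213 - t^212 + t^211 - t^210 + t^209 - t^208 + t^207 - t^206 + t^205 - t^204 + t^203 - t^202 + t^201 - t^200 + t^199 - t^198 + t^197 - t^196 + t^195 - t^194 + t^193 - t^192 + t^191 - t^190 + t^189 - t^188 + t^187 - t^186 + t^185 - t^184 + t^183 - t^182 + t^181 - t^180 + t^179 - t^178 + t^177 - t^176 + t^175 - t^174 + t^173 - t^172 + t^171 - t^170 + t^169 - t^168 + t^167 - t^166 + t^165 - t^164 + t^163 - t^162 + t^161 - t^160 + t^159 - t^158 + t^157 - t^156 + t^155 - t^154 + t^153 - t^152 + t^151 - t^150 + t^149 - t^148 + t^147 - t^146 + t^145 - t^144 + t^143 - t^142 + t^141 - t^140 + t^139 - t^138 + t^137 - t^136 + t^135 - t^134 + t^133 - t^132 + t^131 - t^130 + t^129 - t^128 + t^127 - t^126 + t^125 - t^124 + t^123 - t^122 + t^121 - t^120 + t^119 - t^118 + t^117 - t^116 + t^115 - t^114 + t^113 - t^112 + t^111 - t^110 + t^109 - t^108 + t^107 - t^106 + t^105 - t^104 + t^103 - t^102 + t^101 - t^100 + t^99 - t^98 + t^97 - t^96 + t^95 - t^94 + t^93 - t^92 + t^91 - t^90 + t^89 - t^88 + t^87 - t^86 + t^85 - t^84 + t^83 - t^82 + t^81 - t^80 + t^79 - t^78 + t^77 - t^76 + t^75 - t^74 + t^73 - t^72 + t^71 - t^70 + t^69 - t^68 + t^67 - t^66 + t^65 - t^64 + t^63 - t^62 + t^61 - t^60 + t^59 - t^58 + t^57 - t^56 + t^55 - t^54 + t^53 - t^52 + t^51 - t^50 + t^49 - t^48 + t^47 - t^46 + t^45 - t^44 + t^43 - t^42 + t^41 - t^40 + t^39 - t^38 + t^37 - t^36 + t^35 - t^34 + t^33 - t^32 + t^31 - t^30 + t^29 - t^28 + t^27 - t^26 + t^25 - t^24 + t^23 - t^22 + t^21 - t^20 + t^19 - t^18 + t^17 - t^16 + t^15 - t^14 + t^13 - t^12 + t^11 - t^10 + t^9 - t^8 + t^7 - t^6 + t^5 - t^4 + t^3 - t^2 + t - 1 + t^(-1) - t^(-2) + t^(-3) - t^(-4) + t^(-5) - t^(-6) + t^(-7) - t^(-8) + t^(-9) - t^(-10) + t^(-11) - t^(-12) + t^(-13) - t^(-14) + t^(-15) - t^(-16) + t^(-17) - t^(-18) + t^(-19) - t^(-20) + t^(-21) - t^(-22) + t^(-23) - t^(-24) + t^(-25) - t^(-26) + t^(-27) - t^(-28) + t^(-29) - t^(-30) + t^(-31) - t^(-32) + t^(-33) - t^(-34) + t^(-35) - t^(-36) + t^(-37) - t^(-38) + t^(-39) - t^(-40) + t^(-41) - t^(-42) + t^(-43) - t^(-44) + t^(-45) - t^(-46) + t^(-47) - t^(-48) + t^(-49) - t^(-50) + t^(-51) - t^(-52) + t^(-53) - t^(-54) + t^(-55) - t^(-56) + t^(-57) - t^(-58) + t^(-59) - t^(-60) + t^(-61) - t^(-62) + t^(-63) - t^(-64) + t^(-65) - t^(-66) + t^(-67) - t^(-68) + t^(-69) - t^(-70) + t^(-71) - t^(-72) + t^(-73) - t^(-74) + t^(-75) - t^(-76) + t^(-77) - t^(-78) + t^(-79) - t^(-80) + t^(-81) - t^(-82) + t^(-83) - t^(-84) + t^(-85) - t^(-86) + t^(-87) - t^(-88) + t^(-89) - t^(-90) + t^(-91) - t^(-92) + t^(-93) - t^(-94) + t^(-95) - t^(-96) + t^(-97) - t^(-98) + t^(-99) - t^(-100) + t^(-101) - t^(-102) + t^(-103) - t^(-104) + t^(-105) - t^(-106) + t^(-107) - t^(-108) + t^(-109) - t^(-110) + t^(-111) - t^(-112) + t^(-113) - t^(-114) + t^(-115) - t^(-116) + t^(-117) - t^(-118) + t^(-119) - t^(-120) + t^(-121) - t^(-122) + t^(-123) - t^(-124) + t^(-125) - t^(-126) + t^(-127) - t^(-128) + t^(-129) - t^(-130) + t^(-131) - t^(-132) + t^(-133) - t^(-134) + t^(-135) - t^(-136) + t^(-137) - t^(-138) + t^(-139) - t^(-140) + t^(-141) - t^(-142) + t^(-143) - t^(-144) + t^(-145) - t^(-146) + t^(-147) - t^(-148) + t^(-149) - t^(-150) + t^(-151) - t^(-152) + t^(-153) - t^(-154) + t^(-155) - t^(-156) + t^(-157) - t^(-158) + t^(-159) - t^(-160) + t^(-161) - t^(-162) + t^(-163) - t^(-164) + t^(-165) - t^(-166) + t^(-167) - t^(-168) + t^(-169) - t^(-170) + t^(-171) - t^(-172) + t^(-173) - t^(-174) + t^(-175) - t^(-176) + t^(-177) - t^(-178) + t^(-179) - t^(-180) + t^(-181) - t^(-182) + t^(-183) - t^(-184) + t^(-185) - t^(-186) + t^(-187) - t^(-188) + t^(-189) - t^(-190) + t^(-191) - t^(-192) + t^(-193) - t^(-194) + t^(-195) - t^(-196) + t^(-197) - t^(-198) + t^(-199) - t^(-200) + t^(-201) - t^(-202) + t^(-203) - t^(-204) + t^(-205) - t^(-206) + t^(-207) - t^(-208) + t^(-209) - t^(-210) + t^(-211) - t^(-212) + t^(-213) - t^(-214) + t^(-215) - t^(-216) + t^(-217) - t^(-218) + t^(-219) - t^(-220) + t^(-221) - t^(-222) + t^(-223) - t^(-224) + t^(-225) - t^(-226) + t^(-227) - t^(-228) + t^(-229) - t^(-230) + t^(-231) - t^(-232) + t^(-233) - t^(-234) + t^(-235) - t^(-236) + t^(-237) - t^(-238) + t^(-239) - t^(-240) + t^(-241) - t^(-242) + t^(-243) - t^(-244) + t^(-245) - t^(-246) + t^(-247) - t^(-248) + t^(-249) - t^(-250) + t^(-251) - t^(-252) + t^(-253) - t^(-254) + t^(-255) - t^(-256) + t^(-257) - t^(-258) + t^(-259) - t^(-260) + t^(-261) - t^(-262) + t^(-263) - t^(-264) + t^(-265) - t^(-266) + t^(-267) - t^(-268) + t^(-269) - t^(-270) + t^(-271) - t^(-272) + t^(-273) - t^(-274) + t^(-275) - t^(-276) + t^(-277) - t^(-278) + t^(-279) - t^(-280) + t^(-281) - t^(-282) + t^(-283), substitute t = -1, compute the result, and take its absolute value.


Step 1: The polynomial has 567 terms with alternating signs, exponents from 283 down to -283.
Step 2: Substitute t = -1. The i-th term has coefficient (-1)^i and exponent (m-i),
  so its value is (-1)^i * (-1)^(m-i) = (-1)^m = -1 for every i.
Step 3: All 567 terms equal -1, so Delta(-1) = 567 * (-1) = -567
Step 4: |Delta(-1)| = 567

567


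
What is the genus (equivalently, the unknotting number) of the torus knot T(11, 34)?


For a torus knot T(p,q), both the unknotting number and genus equal (p-1)(q-1)/2.
= (11-1)(34-1)/2
= 10*33/2
= 330/2 = 165

165


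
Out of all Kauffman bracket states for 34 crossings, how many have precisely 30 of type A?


We choose which 30 of 34 crossings get A-smoothings.
C(34, 30) = 34! / (30! * 4!)
= 46376

46376


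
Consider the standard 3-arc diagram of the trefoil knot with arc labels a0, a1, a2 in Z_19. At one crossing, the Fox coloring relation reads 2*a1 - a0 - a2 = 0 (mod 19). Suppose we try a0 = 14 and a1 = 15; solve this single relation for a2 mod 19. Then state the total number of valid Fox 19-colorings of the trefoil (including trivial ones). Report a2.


Step 1: Apply the given crossing relation 2*a1 - a0 - a2 = 0 (mod 19).
  a2 = 2*a1 - a0 mod 19
  a2 = 2*15 - 14 mod 19
  a2 = 30 - 14 mod 19
  a2 = 16 mod 19 = 16
Step 2: The trefoil has determinant 3.
  Number of Fox p-colorings (p prime) is p^2 if p = 3, else p.
  Since 19 does not divide 3, only trivial (constant) colorings exist.
  (So the trial a0 = 14, a1 = 15 with a0 != a1 does NOT extend to a valid coloring of the whole trefoil: the other two crossing relations require 3*(a1 - a0) = 0 (mod 19), which fails.)
  Total colorings = 19
Step 3: a2 = 16, total Fox 19-colorings = 19

16


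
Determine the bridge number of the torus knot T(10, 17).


The bridge number of T(p,q) is min(p,q).
min(10, 17) = 10

10


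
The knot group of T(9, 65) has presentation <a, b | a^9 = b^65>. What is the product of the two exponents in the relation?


The relation is a^9 = b^65.
Product of exponents = 9 * 65
= 585

585


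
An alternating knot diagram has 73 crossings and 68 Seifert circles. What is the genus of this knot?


For alternating knots, g = (c - s + 1)/2.
= (73 - 68 + 1)/2
= 6/2 = 3

3


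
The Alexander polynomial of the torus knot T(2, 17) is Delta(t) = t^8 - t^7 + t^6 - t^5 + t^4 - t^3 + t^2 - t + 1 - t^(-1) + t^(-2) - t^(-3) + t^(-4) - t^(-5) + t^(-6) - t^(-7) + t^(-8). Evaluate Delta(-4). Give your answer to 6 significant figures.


Substituting t = -4 into Delta(t) = t^8 - t^7 + t^6 - t^5 + t^4 - t^3 + t^2 - t + 1 - t^(-1) + t^(-2) - t^(-3) + t^(-4) - t^(-5) + t^(-6) - t^(-7) + t^(-8):
Term values: (65536) + (16384) + (4096) + (1024) + (256) + (64) + (16) + (4) + (1) + (0.25) + (0.0625) + (0.015625) + (0.00390625) + (0.000976562) + (0.000244141) + (6.10352e-05) + (1.52588e-05)
Sum = 87381.33333
Rounded to 6 significant figures: 87381.3

87381.3


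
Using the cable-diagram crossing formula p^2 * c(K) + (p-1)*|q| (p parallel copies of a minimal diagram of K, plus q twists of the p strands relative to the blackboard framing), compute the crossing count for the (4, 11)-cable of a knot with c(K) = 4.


Step 1: Each of the c(K) crossings of the companion diagram becomes p*p = p^2 crossings among the p parallel strands, and each of the |q| twists s_1 s_2 ... s_(p-1) adds (p-1) crossings.
  Crossings = p^2 * c(K) + (p-1)*|q|
Step 2: = 4^2 * 4 + (4-1)*11
Step 3: = 16*4 + 3*11
Step 4: = 64 + 33 = 97

97


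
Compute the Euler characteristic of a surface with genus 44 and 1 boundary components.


chi = 2 - 2g - b
= 2 - 2*44 - 1
= 2 - 88 - 1 = -87

-87


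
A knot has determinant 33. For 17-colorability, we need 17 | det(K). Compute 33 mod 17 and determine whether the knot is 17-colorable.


Step 1: A knot is p-colorable if and only if p divides its determinant.
Step 2: Compute 33 mod 17.
33 = 1 * 17 + 16
Step 3: 33 mod 17 = 16
Step 4: The knot is 17-colorable: no

16
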